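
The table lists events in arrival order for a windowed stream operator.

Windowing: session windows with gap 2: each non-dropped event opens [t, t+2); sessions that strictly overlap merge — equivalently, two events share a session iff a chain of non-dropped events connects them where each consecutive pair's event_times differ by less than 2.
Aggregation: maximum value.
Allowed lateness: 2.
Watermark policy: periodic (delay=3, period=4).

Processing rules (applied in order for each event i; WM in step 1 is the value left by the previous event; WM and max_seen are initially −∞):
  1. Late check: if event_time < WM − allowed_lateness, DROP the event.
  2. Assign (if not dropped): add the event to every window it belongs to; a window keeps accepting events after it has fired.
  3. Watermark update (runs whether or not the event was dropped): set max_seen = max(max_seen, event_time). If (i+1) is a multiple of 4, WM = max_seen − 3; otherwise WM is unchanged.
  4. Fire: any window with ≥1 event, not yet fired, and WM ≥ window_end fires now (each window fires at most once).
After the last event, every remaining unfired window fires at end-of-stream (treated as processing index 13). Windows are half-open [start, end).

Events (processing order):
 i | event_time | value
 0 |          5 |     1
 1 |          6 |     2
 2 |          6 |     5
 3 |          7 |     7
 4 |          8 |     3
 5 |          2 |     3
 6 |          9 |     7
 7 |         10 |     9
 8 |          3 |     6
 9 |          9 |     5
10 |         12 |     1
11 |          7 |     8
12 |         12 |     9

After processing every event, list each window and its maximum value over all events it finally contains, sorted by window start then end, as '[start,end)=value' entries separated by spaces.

i=0 t=5 v=1: → [5,7); WM=−∞
i=1 t=6 v=2: → [5,8); WM=−∞
i=2 t=6 v=5: → [5,8); WM=−∞
i=3 t=7 v=7: → [5,9); WM=4
i=4 t=8 v=3: → [5,10); WM=4
i=5 t=2 v=3: → [2,4); WM=4
i=6 t=9 v=7: → [5,11); WM=4
i=7 t=10 v=9: → [5,12); WM=7
i=8 t=3 v=6: DROP (t<7-2); WM=7
i=9 t=9 v=5: → [5,12); WM=7
i=10 t=12 v=1: → [12,14); WM=7
i=11 t=7 v=8: → [5,12); WM=9
i=12 t=12 v=9: → [12,14); WM=9

[2,4)=3 [5,12)=9 [12,14)=9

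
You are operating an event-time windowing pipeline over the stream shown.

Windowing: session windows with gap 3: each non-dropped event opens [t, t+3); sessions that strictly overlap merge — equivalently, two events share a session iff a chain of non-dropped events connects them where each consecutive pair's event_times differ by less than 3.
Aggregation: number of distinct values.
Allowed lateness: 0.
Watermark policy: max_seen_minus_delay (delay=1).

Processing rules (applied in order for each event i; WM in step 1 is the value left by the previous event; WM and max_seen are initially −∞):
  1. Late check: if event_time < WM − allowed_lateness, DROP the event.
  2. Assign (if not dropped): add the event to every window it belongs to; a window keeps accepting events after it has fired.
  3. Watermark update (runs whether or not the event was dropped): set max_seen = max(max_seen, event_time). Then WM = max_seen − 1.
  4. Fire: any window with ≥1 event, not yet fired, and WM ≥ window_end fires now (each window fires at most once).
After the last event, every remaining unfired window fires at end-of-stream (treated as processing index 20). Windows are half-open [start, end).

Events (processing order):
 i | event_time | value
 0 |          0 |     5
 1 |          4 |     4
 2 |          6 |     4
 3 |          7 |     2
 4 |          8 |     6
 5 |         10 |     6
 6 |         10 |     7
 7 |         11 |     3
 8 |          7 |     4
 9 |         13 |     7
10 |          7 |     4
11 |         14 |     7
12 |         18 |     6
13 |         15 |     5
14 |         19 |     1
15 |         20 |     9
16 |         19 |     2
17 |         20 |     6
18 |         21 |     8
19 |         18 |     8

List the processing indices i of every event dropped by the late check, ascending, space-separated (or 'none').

i=0 t=0 v=5: → [0,3); WM=-1
i=1 t=4 v=4: → [4,7); WM=3
i=2 t=6 v=4: → [4,9); WM=5
i=3 t=7 v=2: → [4,10); WM=6
i=4 t=8 v=6: → [4,11); WM=7
i=5 t=10 v=6: → [4,13); WM=9
i=6 t=10 v=7: → [4,13); WM=9
i=7 t=11 v=3: → [4,14); WM=10
i=8 t=7 v=4: DROP (t<10-0); WM=10
i=9 t=13 v=7: → [4,16); WM=12
i=10 t=7 v=4: DROP (t<12-0); WM=12
i=11 t=14 v=7: → [4,17); WM=13
i=12 t=18 v=6: → [18,21); WM=17
i=13 t=15 v=5: DROP (t<17-0); WM=17
i=14 t=19 v=1: → [18,22); WM=18
i=15 t=20 v=9: → [18,23); WM=19
i=16 t=19 v=2: → [18,23); WM=19
i=17 t=20 v=6: → [18,23); WM=19
i=18 t=21 v=8: → [18,24); WM=20
i=19 t=18 v=8: DROP (t<20-0); WM=20

8 10 13 19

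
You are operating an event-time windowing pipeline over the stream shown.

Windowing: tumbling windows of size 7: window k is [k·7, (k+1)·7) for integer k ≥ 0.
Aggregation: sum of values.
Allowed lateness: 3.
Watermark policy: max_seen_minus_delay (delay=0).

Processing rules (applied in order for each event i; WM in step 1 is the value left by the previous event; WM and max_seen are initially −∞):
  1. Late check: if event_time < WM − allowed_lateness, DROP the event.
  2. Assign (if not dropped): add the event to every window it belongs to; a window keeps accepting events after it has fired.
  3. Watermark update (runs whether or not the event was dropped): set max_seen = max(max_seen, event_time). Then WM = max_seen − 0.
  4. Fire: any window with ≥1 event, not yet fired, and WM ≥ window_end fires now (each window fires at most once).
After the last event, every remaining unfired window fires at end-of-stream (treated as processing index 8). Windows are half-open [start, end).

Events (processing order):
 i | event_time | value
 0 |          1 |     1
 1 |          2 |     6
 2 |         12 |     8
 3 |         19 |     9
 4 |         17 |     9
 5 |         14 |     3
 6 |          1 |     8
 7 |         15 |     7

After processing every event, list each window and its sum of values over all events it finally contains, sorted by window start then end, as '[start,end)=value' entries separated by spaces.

[0,7)=7 [7,14)=8 [14,21)=18

i=0 t=1 v=1: → [0,7); WM=1
i=1 t=2 v=6: → [0,7); WM=2
i=2 t=12 v=8: → [7,14); WM=12; [0,7) fires=7
i=3 t=19 v=9: → [14,21); WM=19; [7,14) fires=8
i=4 t=17 v=9: → [14,21); WM=19
i=5 t=14 v=3: DROP (t<19-3); WM=19
i=6 t=1 v=8: DROP (t<19-3); WM=19
i=7 t=15 v=7: DROP (t<19-3); WM=19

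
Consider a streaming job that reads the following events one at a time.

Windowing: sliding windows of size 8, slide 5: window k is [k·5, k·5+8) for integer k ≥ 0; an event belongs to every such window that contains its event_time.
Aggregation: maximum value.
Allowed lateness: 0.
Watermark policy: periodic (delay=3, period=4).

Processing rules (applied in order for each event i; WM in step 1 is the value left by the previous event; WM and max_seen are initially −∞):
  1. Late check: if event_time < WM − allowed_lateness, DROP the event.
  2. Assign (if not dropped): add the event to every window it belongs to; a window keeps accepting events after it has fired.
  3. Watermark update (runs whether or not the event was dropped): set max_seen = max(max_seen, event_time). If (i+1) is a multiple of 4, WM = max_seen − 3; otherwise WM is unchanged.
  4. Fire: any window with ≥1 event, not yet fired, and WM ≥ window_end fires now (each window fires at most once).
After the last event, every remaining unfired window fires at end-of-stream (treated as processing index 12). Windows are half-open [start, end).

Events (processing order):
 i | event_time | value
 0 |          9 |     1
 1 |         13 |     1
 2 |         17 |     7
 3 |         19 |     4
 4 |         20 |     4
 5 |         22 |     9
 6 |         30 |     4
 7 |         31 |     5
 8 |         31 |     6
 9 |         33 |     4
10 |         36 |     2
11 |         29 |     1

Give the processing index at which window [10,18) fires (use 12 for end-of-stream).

i=0 t=9 v=1: → [5,13); WM=−∞
i=1 t=13 v=1: → [10,18); WM=−∞
i=2 t=17 v=7: → [15,23),[10,18); WM=−∞
i=3 t=19 v=4: → [15,23); WM=16; [5,13) fires=1
i=4 t=20 v=4: → [20,28),[15,23); WM=16
i=5 t=22 v=9: → [20,28),[15,23); WM=16
i=6 t=30 v=4: → [30,38),[25,33); WM=16
i=7 t=31 v=5: → [30,38),[25,33); WM=28; [10,18) fires=7 [15,23) fires=9 [20,28) fires=9
i=8 t=31 v=6: → [30,38),[25,33); WM=28
i=9 t=33 v=4: → [30,38); WM=28
i=10 t=36 v=2: → [35,43),[30,38); WM=28
i=11 t=29 v=1: → [25,33); WM=33; [25,33) fires=6

7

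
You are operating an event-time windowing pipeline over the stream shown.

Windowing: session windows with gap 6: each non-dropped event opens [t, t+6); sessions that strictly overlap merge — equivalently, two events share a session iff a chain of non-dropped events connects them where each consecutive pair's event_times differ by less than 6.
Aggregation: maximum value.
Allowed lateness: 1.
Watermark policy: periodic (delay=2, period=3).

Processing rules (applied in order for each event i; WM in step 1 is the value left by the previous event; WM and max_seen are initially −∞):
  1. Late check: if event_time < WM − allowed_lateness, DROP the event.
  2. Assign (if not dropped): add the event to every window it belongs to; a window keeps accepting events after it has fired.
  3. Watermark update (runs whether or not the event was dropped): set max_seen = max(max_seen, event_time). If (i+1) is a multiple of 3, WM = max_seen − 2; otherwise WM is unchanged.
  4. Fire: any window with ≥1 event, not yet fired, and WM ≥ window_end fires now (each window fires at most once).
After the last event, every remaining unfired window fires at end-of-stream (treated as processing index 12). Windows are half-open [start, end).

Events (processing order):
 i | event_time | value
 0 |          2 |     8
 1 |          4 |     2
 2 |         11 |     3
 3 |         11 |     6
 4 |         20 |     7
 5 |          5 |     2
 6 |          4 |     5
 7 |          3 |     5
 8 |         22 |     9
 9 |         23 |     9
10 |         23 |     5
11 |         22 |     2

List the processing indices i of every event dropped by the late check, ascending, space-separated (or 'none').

i=0 t=2 v=8: → [2,8); WM=−∞
i=1 t=4 v=2: → [2,10); WM=−∞
i=2 t=11 v=3: → [11,17); WM=9
i=3 t=11 v=6: → [11,17); WM=9
i=4 t=20 v=7: → [20,26); WM=9
i=5 t=5 v=2: DROP (t<9-1); WM=18
i=6 t=4 v=5: DROP (t<18-1); WM=18
i=7 t=3 v=5: DROP (t<18-1); WM=18
i=8 t=22 v=9: → [20,28); WM=20
i=9 t=23 v=9: → [20,29); WM=20
i=10 t=23 v=5: → [20,29); WM=20
i=11 t=22 v=2: → [20,29); WM=21

5 6 7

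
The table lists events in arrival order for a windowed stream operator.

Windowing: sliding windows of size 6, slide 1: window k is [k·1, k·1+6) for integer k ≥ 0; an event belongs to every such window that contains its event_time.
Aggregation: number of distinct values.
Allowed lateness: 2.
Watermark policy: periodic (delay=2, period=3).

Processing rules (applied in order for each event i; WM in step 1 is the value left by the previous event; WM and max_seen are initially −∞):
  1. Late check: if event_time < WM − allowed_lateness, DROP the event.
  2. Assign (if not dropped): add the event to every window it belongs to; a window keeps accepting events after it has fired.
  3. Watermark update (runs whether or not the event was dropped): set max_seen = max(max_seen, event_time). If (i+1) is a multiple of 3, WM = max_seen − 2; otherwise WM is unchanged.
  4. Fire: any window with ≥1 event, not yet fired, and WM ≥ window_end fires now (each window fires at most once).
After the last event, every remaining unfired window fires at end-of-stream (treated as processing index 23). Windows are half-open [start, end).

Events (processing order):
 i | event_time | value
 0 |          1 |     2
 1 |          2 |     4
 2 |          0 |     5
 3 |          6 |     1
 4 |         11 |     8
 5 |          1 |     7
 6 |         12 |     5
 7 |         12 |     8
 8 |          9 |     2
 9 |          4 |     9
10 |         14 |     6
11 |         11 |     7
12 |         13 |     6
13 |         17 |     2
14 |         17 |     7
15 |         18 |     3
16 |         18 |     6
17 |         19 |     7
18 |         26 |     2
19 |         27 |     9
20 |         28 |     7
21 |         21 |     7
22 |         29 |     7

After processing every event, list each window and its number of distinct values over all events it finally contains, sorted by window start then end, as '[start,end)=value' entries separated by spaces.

[0,6)=4 [1,7)=4 [2,8)=2 [3,9)=1 [4,10)=2 [5,11)=2 [6,12)=4 [7,13)=4 [8,14)=5 [9,15)=5 [10,16)=4 [11,17)=4 [12,18)=5 [13,19)=4 [14,20)=4 [15,21)=4 [16,22)=4 [17,23)=4 [18,24)=3 [19,25)=1 [21,27)=1 [22,28)=2 [23,29)=3 [24,30)=3 [25,31)=3 [26,32)=3 [27,33)=2 [28,34)=1 [29,35)=1

i=0 t=1 v=2: → [1,7),[0,6); WM=−∞
i=1 t=2 v=4: → [2,8),[1,7),[0,6); WM=−∞
i=2 t=0 v=5: → [0,6); WM=0
i=3 t=6 v=1: → [6,12),[5,11),[4,10),[3,9),[2,8),[1,7); WM=0
i=4 t=11 v=8: → [11,17),[10,16),[9,15),[8,14),[7,13),[6,12); WM=0
i=5 t=1 v=7: → [1,7),[0,6); WM=9; [0,6) fires=4 [1,7) fires=4 [2,8) fires=2 [3,9) fires=1
i=6 t=12 v=5: → [12,18),[11,17),[10,16),[9,15),[8,14),[7,13); WM=9
i=7 t=12 v=8: → [12,18),[11,17),[10,16),[9,15),[8,14),[7,13); WM=9
i=8 t=9 v=2: → [9,15),[8,14),[7,13),[6,12),[5,11),[4,10); WM=10; [4,10) fires=2
i=9 t=4 v=9: DROP (t<10-2); WM=10
i=10 t=14 v=6: → [14,20),[13,19),[12,18),[11,17),[10,16),[9,15); WM=10
i=11 t=11 v=7: → [11,17),[10,16),[9,15),[8,14),[7,13),[6,12); WM=12; [5,11) fires=2 [6,12) fires=4
i=12 t=13 v=6: → [13,19),[12,18),[11,17),[10,16),[9,15),[8,14); WM=12
i=13 t=17 v=2: → [17,23),[16,22),[15,21),[14,20),[13,19),[12,18); WM=12
i=14 t=17 v=7: → [17,23),[16,22),[15,21),[14,20),[13,19),[12,18); WM=15; [7,13) fires=4 [8,14) fires=5 [9,15) fires=5
i=15 t=18 v=3: → [18,24),[17,23),[16,22),[15,21),[14,20),[13,19); WM=15
i=16 t=18 v=6: → [18,24),[17,23),[16,22),[15,21),[14,20),[13,19); WM=15
i=17 t=19 v=7: → [19,25),[18,24),[17,23),[16,22),[15,21),[14,20); WM=17; [10,16) fires=4 [11,17) fires=4
i=18 t=26 v=2: → [26,32),[25,31),[24,30),[23,29),[22,28),[21,27); WM=17
i=19 t=27 v=9: → [27,33),[26,32),[25,31),[24,30),[23,29),[22,28); WM=17
i=20 t=28 v=7: → [28,34),[27,33),[26,32),[25,31),[24,30),[23,29); WM=26; [12,18) fires=5 [13,19) fires=4 [14,20) fires=4 [15,21) fires=4 [16,22) fires=4 [17,23) fires=4 [18,24) fires=3 [19,25) fires=1
i=21 t=21 v=7: DROP (t<26-2); WM=26
i=22 t=29 v=7: → [29,35),[28,34),[27,33),[26,32),[25,31),[24,30); WM=26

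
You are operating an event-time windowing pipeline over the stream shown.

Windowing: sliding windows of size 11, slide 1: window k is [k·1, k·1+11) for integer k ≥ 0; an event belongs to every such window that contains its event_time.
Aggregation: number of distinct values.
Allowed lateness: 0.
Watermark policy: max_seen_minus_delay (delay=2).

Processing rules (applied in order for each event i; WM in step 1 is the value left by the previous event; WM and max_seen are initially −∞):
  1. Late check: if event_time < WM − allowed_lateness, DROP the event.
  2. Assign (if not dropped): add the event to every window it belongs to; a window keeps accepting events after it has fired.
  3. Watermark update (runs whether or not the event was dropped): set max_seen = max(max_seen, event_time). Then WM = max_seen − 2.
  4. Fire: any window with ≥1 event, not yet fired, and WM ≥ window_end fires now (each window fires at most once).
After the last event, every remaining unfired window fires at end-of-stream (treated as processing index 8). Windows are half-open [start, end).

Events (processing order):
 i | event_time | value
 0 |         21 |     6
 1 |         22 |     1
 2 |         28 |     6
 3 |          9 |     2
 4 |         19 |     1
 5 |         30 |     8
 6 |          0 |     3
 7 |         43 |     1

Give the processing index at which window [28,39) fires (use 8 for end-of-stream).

i=0 t=21 v=6: → [21,32),[20,31),[19,30),[18,29),[17,28),[16,27),[15,26),[14,25),[13,24),[12,23),[11,22); WM=19
i=1 t=22 v=1: → [22,33),[21,32),[20,31),[19,30),[18,29),[17,28),[16,27),[15,26),[14,25),[13,24),[12,23); WM=20
i=2 t=28 v=6: → [28,39),[27,38),[26,37),[25,36),[24,35),[23,34),[22,33),[21,32),[20,31),[19,30),[18,29); WM=26; [11,22) fires=1 [12,23) fires=2 [13,24) fires=2 [14,25) fires=2 [15,26) fires=2
i=3 t=9 v=2: DROP (t<26-0); WM=26
i=4 t=19 v=1: DROP (t<26-0); WM=26
i=5 t=30 v=8: → [30,41),[29,40),[28,39),[27,38),[26,37),[25,36),[24,35),[23,34),[22,33),[21,32),[20,31); WM=28; [16,27) fires=2 [17,28) fires=2
i=6 t=0 v=3: DROP (t<28-0); WM=28
i=7 t=43 v=1: → [43,54),[42,53),[41,52),[40,51),[39,50),[38,49),[37,48),[36,47),[35,46),[34,45),[33,44); WM=41; [18,29) fires=2 [19,30) fires=2 [20,31) fires=3 [21,32) fires=3 [22,33) fires=3 [23,34) fires=2 [24,35) fires=2 [25,36) fires=2 [26,37) fires=2 [27,38) fires=2 [28,39) fires=2 [29,40) fires=1 [30,41) fires=1

7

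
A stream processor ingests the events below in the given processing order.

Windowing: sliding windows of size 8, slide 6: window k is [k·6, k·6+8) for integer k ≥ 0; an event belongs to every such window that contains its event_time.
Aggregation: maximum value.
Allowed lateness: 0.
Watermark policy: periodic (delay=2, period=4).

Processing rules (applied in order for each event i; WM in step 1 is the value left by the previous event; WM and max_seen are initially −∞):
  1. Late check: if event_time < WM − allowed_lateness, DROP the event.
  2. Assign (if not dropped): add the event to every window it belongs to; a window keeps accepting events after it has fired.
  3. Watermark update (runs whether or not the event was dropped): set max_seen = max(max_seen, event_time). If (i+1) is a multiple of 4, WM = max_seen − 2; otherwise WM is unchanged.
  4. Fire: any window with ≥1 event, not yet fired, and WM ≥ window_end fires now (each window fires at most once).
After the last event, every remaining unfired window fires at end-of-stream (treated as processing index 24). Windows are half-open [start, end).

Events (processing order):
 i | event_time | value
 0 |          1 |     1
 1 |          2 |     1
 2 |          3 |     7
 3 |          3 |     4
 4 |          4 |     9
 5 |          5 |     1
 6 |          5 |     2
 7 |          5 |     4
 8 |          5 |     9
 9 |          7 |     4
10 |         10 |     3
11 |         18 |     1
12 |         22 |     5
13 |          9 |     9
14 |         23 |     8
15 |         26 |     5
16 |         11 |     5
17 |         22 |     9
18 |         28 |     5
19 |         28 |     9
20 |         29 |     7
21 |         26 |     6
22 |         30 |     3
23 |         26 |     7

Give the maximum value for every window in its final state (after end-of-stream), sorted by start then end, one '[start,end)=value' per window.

i=0 t=1 v=1: → [0,8); WM=−∞
i=1 t=2 v=1: → [0,8); WM=−∞
i=2 t=3 v=7: → [0,8); WM=−∞
i=3 t=3 v=4: → [0,8); WM=1
i=4 t=4 v=9: → [0,8); WM=1
i=5 t=5 v=1: → [0,8); WM=1
i=6 t=5 v=2: → [0,8); WM=1
i=7 t=5 v=4: → [0,8); WM=3
i=8 t=5 v=9: → [0,8); WM=3
i=9 t=7 v=4: → [6,14),[0,8); WM=3
i=10 t=10 v=3: → [6,14); WM=3
i=11 t=18 v=1: → [18,26),[12,20); WM=16; [0,8) fires=9 [6,14) fires=4
i=12 t=22 v=5: → [18,26); WM=16
i=13 t=9 v=9: DROP (t<16-0); WM=16
i=14 t=23 v=8: → [18,26); WM=16
i=15 t=26 v=5: → [24,32); WM=24; [12,20) fires=1
i=16 t=11 v=5: DROP (t<24-0); WM=24
i=17 t=22 v=9: DROP (t<24-0); WM=24
i=18 t=28 v=5: → [24,32); WM=24
i=19 t=28 v=9: → [24,32); WM=26; [18,26) fires=8
i=20 t=29 v=7: → [24,32); WM=26
i=21 t=26 v=6: → [24,32); WM=26
i=22 t=30 v=3: → [30,38),[24,32); WM=26
i=23 t=26 v=7: → [24,32); WM=28

[0,8)=9 [6,14)=4 [12,20)=1 [18,26)=8 [24,32)=9 [30,38)=3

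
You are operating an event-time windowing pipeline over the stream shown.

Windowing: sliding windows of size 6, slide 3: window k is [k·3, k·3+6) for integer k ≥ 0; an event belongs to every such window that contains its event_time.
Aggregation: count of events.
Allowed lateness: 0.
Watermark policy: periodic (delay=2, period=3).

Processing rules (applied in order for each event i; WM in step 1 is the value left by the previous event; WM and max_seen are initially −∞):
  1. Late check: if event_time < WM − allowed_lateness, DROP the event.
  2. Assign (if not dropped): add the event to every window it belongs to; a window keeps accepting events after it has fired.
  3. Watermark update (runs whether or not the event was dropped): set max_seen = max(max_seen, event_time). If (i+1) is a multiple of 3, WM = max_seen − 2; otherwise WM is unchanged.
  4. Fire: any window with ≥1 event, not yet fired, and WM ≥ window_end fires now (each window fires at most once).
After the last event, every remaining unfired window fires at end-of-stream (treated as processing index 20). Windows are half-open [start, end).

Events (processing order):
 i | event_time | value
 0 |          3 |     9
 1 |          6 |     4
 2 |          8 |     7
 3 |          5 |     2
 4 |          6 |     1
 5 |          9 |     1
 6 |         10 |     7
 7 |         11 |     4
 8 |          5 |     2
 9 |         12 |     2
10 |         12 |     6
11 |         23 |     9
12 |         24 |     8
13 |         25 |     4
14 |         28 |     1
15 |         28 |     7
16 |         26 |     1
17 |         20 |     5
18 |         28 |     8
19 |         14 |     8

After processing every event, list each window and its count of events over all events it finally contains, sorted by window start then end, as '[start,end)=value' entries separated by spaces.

i=0 t=3 v=9: → [3,9),[0,6); WM=−∞
i=1 t=6 v=4: → [6,12),[3,9); WM=−∞
i=2 t=8 v=7: → [6,12),[3,9); WM=6; [0,6) fires=1
i=3 t=5 v=2: DROP (t<6-0); WM=6
i=4 t=6 v=1: → [6,12),[3,9); WM=6
i=5 t=9 v=1: → [9,15),[6,12); WM=7
i=6 t=10 v=7: → [9,15),[6,12); WM=7
i=7 t=11 v=4: → [9,15),[6,12); WM=7
i=8 t=5 v=2: DROP (t<7-0); WM=9; [3,9) fires=4
i=9 t=12 v=2: → [12,18),[9,15); WM=9
i=10 t=12 v=6: → [12,18),[9,15); WM=9
i=11 t=23 v=9: → [21,27),[18,24); WM=21; [6,12) fires=6 [9,15) fires=5 [12,18) fires=2
i=12 t=24 v=8: → [24,30),[21,27); WM=21
i=13 t=25 v=4: → [24,30),[21,27); WM=21
i=14 t=28 v=1: → [27,33),[24,30); WM=26; [18,24) fires=1
i=15 t=28 v=7: → [27,33),[24,30); WM=26
i=16 t=26 v=1: → [24,30),[21,27); WM=26
i=17 t=20 v=5: DROP (t<26-0); WM=26
i=18 t=28 v=8: → [27,33),[24,30); WM=26
i=19 t=14 v=8: DROP (t<26-0); WM=26

[0,6)=1 [3,9)=4 [6,12)=6 [9,15)=5 [12,18)=2 [18,24)=1 [21,27)=4 [24,30)=6 [27,33)=3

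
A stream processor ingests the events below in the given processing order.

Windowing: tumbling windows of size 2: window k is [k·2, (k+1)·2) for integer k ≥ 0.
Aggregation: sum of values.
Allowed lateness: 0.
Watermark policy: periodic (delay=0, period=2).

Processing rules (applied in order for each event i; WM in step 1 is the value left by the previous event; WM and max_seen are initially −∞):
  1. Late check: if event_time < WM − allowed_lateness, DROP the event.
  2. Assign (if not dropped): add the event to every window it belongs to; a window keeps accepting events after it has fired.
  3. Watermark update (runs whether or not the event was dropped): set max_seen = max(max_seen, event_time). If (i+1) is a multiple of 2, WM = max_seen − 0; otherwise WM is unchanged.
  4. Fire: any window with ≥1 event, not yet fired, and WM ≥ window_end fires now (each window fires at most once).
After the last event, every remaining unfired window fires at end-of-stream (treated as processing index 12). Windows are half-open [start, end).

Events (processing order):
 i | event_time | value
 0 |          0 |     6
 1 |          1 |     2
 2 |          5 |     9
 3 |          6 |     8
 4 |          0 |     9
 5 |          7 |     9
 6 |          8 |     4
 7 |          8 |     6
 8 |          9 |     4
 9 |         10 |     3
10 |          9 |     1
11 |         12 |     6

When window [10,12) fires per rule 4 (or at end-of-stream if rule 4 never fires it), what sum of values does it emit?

3

i=0 t=0 v=6: → [0,2); WM=−∞
i=1 t=1 v=2: → [0,2); WM=1
i=2 t=5 v=9: → [4,6); WM=1
i=3 t=6 v=8: → [6,8); WM=6; [0,2) fires=8 [4,6) fires=9
i=4 t=0 v=9: DROP (t<6-0); WM=6
i=5 t=7 v=9: → [6,8); WM=7
i=6 t=8 v=4: → [8,10); WM=7
i=7 t=8 v=6: → [8,10); WM=8; [6,8) fires=17
i=8 t=9 v=4: → [8,10); WM=8
i=9 t=10 v=3: → [10,12); WM=10; [8,10) fires=14
i=10 t=9 v=1: DROP (t<10-0); WM=10
i=11 t=12 v=6: → [12,14); WM=12; [10,12) fires=3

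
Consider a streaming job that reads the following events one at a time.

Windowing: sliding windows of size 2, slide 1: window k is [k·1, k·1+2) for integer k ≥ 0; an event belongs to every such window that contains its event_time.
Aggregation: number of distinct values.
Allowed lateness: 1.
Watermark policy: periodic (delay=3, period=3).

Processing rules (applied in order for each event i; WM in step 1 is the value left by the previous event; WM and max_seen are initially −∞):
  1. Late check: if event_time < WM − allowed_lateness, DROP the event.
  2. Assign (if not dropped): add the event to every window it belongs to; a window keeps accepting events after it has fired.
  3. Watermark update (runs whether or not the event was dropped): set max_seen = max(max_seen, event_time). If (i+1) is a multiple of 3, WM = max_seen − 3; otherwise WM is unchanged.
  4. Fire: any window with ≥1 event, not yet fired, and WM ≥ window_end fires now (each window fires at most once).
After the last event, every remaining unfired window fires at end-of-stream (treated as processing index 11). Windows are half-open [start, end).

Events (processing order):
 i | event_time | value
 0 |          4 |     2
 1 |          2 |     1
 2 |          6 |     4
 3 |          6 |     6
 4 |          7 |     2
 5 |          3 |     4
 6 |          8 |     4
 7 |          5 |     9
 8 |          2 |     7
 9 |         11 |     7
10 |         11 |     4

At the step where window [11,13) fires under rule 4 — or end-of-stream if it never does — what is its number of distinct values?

2

i=0 t=4 v=2: → [4,6),[3,5); WM=−∞
i=1 t=2 v=1: → [2,4),[1,3); WM=−∞
i=2 t=6 v=4: → [6,8),[5,7); WM=3; [1,3) fires=1
i=3 t=6 v=6: → [6,8),[5,7); WM=3
i=4 t=7 v=2: → [7,9),[6,8); WM=3
i=5 t=3 v=4: → [3,5),[2,4); WM=4; [2,4) fires=2
i=6 t=8 v=4: → [8,10),[7,9); WM=4
i=7 t=5 v=9: → [5,7),[4,6); WM=4
i=8 t=2 v=7: DROP (t<4-1); WM=5; [3,5) fires=2
i=9 t=11 v=7: → [11,13),[10,12); WM=5
i=10 t=11 v=4: → [11,13),[10,12); WM=5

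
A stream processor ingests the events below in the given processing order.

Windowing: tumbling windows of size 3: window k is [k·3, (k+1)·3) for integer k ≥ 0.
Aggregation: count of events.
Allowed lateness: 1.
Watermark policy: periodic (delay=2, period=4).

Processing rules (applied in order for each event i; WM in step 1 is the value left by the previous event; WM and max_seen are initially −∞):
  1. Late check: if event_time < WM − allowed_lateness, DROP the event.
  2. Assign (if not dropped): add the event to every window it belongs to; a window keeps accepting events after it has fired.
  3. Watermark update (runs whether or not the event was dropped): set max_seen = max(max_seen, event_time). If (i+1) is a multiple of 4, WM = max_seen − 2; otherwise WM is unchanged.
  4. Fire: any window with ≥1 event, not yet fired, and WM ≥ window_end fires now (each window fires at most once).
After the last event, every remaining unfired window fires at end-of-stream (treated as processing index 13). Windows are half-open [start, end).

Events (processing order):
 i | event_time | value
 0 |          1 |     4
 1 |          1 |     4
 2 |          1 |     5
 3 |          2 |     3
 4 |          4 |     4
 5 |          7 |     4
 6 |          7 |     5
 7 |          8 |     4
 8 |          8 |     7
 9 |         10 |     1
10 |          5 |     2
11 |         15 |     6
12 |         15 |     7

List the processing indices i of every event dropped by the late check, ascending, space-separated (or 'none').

i=0 t=1 v=4: → [0,3); WM=−∞
i=1 t=1 v=4: → [0,3); WM=−∞
i=2 t=1 v=5: → [0,3); WM=−∞
i=3 t=2 v=3: → [0,3); WM=0
i=4 t=4 v=4: → [3,6); WM=0
i=5 t=7 v=4: → [6,9); WM=0
i=6 t=7 v=5: → [6,9); WM=0
i=7 t=8 v=4: → [6,9); WM=6; [0,3) fires=4 [3,6) fires=1
i=8 t=8 v=7: → [6,9); WM=6
i=9 t=10 v=1: → [9,12); WM=6
i=10 t=5 v=2: → [3,6); WM=6
i=11 t=15 v=6: → [15,18); WM=13; [6,9) fires=4 [9,12) fires=1
i=12 t=15 v=7: → [15,18); WM=13

none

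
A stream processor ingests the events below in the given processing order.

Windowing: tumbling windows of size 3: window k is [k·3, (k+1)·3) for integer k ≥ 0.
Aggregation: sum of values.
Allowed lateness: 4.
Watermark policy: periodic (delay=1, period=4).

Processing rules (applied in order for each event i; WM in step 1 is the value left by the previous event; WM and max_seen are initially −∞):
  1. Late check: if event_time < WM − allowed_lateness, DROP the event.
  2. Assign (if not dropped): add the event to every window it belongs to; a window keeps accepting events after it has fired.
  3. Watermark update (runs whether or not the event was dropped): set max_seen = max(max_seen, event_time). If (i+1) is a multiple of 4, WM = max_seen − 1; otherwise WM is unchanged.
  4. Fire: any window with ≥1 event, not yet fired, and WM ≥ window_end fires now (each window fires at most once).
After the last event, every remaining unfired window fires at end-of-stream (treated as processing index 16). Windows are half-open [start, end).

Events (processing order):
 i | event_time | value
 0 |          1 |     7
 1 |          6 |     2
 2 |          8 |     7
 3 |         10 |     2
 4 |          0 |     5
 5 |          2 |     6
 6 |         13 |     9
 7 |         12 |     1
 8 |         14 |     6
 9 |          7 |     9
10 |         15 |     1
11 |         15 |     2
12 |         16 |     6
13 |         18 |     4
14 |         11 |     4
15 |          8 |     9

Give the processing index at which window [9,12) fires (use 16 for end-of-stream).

i=0 t=1 v=7: → [0,3); WM=−∞
i=1 t=6 v=2: → [6,9); WM=−∞
i=2 t=8 v=7: → [6,9); WM=−∞
i=3 t=10 v=2: → [9,12); WM=9; [0,3) fires=7 [6,9) fires=9
i=4 t=0 v=5: DROP (t<9-4); WM=9
i=5 t=2 v=6: DROP (t<9-4); WM=9
i=6 t=13 v=9: → [12,15); WM=9
i=7 t=12 v=1: → [12,15); WM=12; [9,12) fires=2
i=8 t=14 v=6: → [12,15); WM=12
i=9 t=7 v=9: DROP (t<12-4); WM=12
i=10 t=15 v=1: → [15,18); WM=12
i=11 t=15 v=2: → [15,18); WM=14
i=12 t=16 v=6: → [15,18); WM=14
i=13 t=18 v=4: → [18,21); WM=14
i=14 t=11 v=4: → [9,12); WM=14
i=15 t=8 v=9: DROP (t<14-4); WM=17; [12,15) fires=16

7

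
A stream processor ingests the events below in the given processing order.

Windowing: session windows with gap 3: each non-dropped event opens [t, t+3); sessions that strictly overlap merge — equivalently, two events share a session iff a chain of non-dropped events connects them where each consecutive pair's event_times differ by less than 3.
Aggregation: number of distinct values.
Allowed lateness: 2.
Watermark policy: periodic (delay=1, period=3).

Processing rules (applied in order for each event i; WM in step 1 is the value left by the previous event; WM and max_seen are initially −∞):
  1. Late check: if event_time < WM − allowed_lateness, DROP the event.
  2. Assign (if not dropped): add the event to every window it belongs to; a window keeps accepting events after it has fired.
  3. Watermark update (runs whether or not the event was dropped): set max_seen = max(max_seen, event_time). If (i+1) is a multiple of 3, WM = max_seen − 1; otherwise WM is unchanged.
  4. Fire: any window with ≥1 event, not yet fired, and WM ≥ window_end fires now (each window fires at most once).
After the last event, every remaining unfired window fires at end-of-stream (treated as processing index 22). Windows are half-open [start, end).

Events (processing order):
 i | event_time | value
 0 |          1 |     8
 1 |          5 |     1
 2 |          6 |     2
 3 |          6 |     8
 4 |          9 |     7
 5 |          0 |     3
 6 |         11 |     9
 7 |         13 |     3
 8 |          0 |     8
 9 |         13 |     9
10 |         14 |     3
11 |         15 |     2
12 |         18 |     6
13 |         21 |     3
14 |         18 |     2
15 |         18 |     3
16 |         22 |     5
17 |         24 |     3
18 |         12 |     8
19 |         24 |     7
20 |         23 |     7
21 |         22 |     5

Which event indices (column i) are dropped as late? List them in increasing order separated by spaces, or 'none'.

5 8 18

i=0 t=1 v=8: → [1,4); WM=−∞
i=1 t=5 v=1: → [5,8); WM=−∞
i=2 t=6 v=2: → [5,9); WM=5
i=3 t=6 v=8: → [5,9); WM=5
i=4 t=9 v=7: → [9,12); WM=5
i=5 t=0 v=3: DROP (t<5-2); WM=8
i=6 t=11 v=9: → [9,14); WM=8
i=7 t=13 v=3: → [9,16); WM=8
i=8 t=0 v=8: DROP (t<8-2); WM=12
i=9 t=13 v=9: → [9,16); WM=12
i=10 t=14 v=3: → [9,17); WM=12
i=11 t=15 v=2: → [9,18); WM=14
i=12 t=18 v=6: → [18,21); WM=14
i=13 t=21 v=3: → [21,24); WM=14
i=14 t=18 v=2: → [18,21); WM=20
i=15 t=18 v=3: → [18,21); WM=20
i=16 t=22 v=5: → [21,25); WM=20
i=17 t=24 v=3: → [21,27); WM=23
i=18 t=12 v=8: DROP (t<23-2); WM=23
i=19 t=24 v=7: → [21,27); WM=23
i=20 t=23 v=7: → [21,27); WM=23
i=21 t=22 v=5: → [21,27); WM=23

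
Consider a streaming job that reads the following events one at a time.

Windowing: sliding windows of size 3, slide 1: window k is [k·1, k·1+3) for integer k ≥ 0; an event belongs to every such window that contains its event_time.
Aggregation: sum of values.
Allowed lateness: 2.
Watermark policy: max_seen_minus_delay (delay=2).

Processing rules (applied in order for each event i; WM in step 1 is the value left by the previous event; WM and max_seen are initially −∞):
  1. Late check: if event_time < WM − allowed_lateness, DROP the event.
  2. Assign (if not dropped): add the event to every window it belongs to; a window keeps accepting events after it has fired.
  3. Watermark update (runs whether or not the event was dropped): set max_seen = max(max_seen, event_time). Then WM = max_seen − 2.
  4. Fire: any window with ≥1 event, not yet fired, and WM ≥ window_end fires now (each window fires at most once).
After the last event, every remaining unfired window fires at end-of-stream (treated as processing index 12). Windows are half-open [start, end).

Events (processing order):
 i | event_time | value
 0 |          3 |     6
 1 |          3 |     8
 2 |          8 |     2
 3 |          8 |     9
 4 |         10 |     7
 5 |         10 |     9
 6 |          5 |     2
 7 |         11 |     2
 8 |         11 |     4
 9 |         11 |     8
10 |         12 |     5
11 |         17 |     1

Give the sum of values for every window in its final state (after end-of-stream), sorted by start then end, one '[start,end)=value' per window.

[1,4)=14 [2,5)=14 [3,6)=14 [6,9)=11 [7,10)=11 [8,11)=27 [9,12)=30 [10,13)=35 [11,14)=19 [12,15)=5 [15,18)=1 [16,19)=1 [17,20)=1

i=0 t=3 v=6: → [3,6),[2,5),[1,4); WM=1
i=1 t=3 v=8: → [3,6),[2,5),[1,4); WM=1
i=2 t=8 v=2: → [8,11),[7,10),[6,9); WM=6; [1,4) fires=14 [2,5) fires=14 [3,6) fires=14
i=3 t=8 v=9: → [8,11),[7,10),[6,9); WM=6
i=4 t=10 v=7: → [10,13),[9,12),[8,11); WM=8
i=5 t=10 v=9: → [10,13),[9,12),[8,11); WM=8
i=6 t=5 v=2: DROP (t<8-2); WM=8
i=7 t=11 v=2: → [11,14),[10,13),[9,12); WM=9; [6,9) fires=11
i=8 t=11 v=4: → [11,14),[10,13),[9,12); WM=9
i=9 t=11 v=8: → [11,14),[10,13),[9,12); WM=9
i=10 t=12 v=5: → [12,15),[11,14),[10,13); WM=10; [7,10) fires=11
i=11 t=17 v=1: → [17,20),[16,19),[15,18); WM=15; [8,11) fires=27 [9,12) fires=30 [10,13) fires=35 [11,14) fires=19 [12,15) fires=5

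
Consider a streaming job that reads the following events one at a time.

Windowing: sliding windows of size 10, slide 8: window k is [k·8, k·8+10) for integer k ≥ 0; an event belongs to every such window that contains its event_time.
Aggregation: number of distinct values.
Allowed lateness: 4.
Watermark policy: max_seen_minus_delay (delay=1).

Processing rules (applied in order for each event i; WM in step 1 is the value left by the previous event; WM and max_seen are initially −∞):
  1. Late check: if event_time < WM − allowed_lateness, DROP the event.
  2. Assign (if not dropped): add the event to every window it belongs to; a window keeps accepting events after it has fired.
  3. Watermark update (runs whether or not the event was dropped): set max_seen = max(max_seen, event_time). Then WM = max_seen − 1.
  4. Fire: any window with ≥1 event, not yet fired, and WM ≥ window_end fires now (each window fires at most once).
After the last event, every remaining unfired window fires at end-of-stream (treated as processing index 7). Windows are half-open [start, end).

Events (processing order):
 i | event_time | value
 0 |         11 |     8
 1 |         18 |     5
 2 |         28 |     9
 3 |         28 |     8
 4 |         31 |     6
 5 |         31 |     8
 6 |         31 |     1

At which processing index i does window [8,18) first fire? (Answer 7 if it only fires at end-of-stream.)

2

i=0 t=11 v=8: → [8,18); WM=10
i=1 t=18 v=5: → [16,26); WM=17
i=2 t=28 v=9: → [24,34); WM=27; [8,18) fires=1 [16,26) fires=1
i=3 t=28 v=8: → [24,34); WM=27
i=4 t=31 v=6: → [24,34); WM=30
i=5 t=31 v=8: → [24,34); WM=30
i=6 t=31 v=1: → [24,34); WM=30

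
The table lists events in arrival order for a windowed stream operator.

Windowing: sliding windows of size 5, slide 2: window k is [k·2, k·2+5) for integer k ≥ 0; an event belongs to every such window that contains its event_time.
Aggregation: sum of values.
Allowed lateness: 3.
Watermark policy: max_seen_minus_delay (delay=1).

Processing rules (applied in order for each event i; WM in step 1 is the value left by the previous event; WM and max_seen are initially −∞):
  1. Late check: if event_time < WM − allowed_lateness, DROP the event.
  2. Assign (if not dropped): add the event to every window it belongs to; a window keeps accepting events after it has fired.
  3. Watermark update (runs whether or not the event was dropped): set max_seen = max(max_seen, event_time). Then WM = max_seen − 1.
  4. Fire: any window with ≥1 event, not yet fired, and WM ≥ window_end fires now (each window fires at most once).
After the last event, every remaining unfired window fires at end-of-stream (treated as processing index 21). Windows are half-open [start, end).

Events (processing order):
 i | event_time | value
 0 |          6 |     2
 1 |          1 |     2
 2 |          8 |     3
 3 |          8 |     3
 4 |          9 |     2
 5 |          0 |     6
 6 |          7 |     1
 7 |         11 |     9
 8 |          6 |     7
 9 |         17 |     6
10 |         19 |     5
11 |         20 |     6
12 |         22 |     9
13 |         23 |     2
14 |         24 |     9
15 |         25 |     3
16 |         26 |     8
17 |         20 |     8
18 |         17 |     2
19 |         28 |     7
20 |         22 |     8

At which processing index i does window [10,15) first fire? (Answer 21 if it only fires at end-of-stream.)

i=0 t=6 v=2: → [6,11),[4,9),[2,7); WM=5
i=1 t=1 v=2: DROP (t<5-3); WM=5
i=2 t=8 v=3: → [8,13),[6,11),[4,9); WM=7; [2,7) fires=2
i=3 t=8 v=3: → [8,13),[6,11),[4,9); WM=7
i=4 t=9 v=2: → [8,13),[6,11); WM=8
i=5 t=0 v=6: DROP (t<8-3); WM=8
i=6 t=7 v=1: → [6,11),[4,9); WM=8
i=7 t=11 v=9: → [10,15),[8,13); WM=10; [4,9) fires=9
i=8 t=6 v=7: DROP (t<10-3); WM=10
i=9 t=17 v=6: → [16,21),[14,19); WM=16; [6,11) fires=11 [8,13) fires=17 [10,15) fires=9
i=10 t=19 v=5: → [18,23),[16,21); WM=18
i=11 t=20 v=6: → [20,25),[18,23),[16,21); WM=19; [14,19) fires=6
i=12 t=22 v=9: → [22,27),[20,25),[18,23); WM=21; [16,21) fires=17
i=13 t=23 v=2: → [22,27),[20,25); WM=22
i=14 t=24 v=9: → [24,29),[22,27),[20,25); WM=23; [18,23) fires=20
i=15 t=25 v=3: → [24,29),[22,27); WM=24
i=16 t=26 v=8: → [26,31),[24,29),[22,27); WM=25; [20,25) fires=26
i=17 t=20 v=8: DROP (t<25-3); WM=25
i=18 t=17 v=2: DROP (t<25-3); WM=25
i=19 t=28 v=7: → [28,33),[26,31),[24,29); WM=27; [22,27) fires=31
i=20 t=22 v=8: DROP (t<27-3); WM=27

9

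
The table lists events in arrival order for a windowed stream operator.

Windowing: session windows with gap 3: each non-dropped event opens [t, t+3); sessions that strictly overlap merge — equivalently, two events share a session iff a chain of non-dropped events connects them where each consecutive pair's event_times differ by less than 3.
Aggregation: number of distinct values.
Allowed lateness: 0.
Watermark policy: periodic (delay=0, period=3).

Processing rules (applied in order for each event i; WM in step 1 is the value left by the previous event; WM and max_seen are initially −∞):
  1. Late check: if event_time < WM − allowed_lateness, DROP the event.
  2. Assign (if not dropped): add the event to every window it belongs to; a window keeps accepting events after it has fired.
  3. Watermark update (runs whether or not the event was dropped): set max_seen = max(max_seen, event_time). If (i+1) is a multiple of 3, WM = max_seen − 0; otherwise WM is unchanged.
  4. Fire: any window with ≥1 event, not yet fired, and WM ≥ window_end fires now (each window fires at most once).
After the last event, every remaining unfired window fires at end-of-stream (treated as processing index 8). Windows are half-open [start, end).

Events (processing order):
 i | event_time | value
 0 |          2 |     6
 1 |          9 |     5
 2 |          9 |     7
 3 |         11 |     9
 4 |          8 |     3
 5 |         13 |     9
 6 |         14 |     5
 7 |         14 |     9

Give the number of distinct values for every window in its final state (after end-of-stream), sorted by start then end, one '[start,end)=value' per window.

[2,5)=1 [9,17)=3

i=0 t=2 v=6: → [2,5); WM=−∞
i=1 t=9 v=5: → [9,12); WM=−∞
i=2 t=9 v=7: → [9,12); WM=9
i=3 t=11 v=9: → [9,14); WM=9
i=4 t=8 v=3: DROP (t<9-0); WM=9
i=5 t=13 v=9: → [9,16); WM=13
i=6 t=14 v=5: → [9,17); WM=13
i=7 t=14 v=9: → [9,17); WM=13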